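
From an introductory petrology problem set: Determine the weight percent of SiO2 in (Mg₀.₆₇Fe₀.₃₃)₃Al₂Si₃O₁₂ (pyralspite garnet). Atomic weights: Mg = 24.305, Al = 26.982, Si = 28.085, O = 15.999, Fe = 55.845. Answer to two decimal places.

Formula mass = 434.347 g/mol.
3 Si → 3.0000 mol SiO2 per formula unit; M(SiO2) = 60.083, so SiO2 mass = 180.249 g.
180.249/434.347 × 100 = 41.50 wt%.

41.50 wt%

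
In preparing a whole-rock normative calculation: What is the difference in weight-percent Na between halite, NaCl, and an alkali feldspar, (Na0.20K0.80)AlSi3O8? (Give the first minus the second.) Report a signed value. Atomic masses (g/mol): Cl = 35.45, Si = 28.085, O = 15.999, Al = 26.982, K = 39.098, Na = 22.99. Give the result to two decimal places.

37.67 percentage points

Na in NaCl: molar mass 58.440 g/mol; 1×22.99 = 22.990 g → 39.34 wt%.
Na in (Na0.20K0.80)AlSi3O8: molar mass 275.105 g/mol; 0.20×22.99 = 4.598 g → 1.67 wt%.
Difference = 39.34 − 1.67 = 37.67 percentage points.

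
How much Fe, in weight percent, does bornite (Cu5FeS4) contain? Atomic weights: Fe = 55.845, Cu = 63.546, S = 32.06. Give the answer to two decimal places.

Formula mass = 5*63.546 + 1*55.845 + 4*32.06 = 501.815 g/mol, of which 55.845 g is Fe.
So Fe makes up 55.845/501.815 = 0.1113 of the mass, i.e. 11.13%.

11.13 weight percent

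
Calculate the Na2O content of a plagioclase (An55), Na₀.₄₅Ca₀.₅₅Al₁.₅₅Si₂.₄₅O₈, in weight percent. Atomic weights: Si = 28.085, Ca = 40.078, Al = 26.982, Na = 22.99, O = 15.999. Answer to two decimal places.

M(Na₀.₄₅Ca₀.₅₅Al₁.₅₅Si₂.₄₅O₈) = 271.011 g/mol; M(Na2O) = 61.979 g/mol.
Moles Na2O per formula unit = 0.45 Na ÷ 2 = 0.2250.
Na2O fraction = (0.2250 × 61.979) / 271.011 = 13.945/271.011 = 0.0515.

5.15 wt%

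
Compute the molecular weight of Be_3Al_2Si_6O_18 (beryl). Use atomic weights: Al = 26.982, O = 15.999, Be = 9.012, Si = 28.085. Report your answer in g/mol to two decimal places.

The formula mass is the sum 3×9.012 + 2×26.982 + 6×28.085 + 18×15.999.

537.49 g/mol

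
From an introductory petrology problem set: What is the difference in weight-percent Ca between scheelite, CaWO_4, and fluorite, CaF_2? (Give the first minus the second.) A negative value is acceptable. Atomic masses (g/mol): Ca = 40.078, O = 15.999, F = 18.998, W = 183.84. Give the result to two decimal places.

-37.41 percentage points

Ca in CaWO_4: molar mass 287.914 g/mol; 1×40.078 = 40.078 g → 13.92 wt%.
Ca in CaF_2: molar mass 78.074 g/mol; 1×40.078 = 40.078 g → 51.33 wt%.
Difference = 13.92 − 51.33 = -37.41 percentage points.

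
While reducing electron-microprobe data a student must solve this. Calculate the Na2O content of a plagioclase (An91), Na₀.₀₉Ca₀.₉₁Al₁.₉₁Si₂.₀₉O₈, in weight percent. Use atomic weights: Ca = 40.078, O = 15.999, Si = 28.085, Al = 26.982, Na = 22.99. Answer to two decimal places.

1.01 wt%

Molar mass of Na₀.₀₉Ca₀.₉₁Al₁.₉₁Si₂.₀₉O₈ = 0.09*22.99 + 0.91*40.078 + 1.91*26.982 + 2.09*28.085 + 8*15.999 = 276.765 g/mol.
Each formula unit contains 0.09 Na, equivalent to 0.09/2 = 0.0450 mol Na2O.
M(Na2O) = 2×22.99 + 1×15.999 = 61.979 g/mol.
Mass of Na2O per formula unit = 0.0450 × 61.979 = 2.789 g.
Na2O wt% = 2.789 / 276.765 × 100 = 1.01%.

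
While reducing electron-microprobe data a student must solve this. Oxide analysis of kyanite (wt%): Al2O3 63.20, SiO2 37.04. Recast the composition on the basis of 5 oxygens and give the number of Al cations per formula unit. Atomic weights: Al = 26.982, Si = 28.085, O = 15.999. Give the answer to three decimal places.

63.20 wt% Al2O3 ÷ 101.961 g/mol = 0.61984 mol, giving 1.23968 Al and 1.85952 O.
37.04 wt% SiO2 ÷ 60.083 g/mol = 0.61648 mol, giving 0.61648 Si and 1.23296 O.
Oxygen sums to 3.09248; scaling by 5/3.09248 = 1.61683 puts the formula on 5 O.
Al: 1.23968 × 1.61683 = 2.004 atoms per formula unit.

2.004 Al apfu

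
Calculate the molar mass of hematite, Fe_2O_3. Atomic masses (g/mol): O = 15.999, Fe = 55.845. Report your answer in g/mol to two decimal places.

M = 2×55.845 + 3×15.999

159.69 g/mol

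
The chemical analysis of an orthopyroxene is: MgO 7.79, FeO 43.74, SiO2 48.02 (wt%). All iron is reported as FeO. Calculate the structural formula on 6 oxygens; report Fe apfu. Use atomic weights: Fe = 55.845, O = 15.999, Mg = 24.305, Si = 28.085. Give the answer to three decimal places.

7.79 wt% MgO ÷ 40.304 g/mol = 0.19328 mol, giving 0.19328 Mg and 0.19328 O.
43.74 wt% FeO ÷ 71.844 g/mol = 0.60882 mol, giving 0.60882 Fe and 0.60882 O.
48.02 wt% SiO2 ÷ 60.083 g/mol = 0.79923 mol, giving 0.79923 Si and 1.59846 O.
Oxygen sums to 2.40056; scaling by 6/2.40056 = 2.49942 puts the formula on 6 O.
Fe: 0.60882 × 2.49942 = 1.522 atoms per formula unit.

1.522 Fe apfu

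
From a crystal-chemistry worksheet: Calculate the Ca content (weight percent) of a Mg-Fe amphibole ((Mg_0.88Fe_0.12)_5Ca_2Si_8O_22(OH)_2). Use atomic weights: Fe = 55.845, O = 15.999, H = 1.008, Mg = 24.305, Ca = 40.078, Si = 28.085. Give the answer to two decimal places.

9.64 weight percent

M((Mg_0.88Fe_0.12)_5Ca_2Si_8O_22(OH)_2) = 831.277 g/mol.
Ca contributes 2 × 40.078 = 80.156 g per mole.
80.156/831.277 = 0.0964 → 9.64%.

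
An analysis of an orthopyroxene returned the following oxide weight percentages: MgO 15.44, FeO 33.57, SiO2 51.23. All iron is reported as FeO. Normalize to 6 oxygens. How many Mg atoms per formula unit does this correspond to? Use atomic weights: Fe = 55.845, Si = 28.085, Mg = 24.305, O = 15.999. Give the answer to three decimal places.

15.44 wt% MgO ÷ 40.304 g/mol = 0.38309 mol, giving 0.38309 Mg and 0.38309 O.
33.57 wt% FeO ÷ 71.844 g/mol = 0.46726 mol, giving 0.46726 Fe and 0.46726 O.
51.23 wt% SiO2 ÷ 60.083 g/mol = 0.85265 mol, giving 0.85265 Si and 1.70530 O.
Oxygen sums to 2.55565; scaling by 6/2.55565 = 2.34774 puts the formula on 6 O.
Mg: 0.38309 × 2.34774 = 0.899 atoms per formula unit.

0.899 Mg apfu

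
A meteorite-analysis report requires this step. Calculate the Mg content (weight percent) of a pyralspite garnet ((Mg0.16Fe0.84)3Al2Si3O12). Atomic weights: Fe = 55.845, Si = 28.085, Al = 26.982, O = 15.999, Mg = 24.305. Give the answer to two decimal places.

M((Mg0.16Fe0.84)3Al2Si3O12) = 482.603 g/mol.
Mg contributes 0.48 × 24.305 = 11.666 g per mole.
11.666/482.603 = 0.0242 → 2.42%.

2.42 weight percent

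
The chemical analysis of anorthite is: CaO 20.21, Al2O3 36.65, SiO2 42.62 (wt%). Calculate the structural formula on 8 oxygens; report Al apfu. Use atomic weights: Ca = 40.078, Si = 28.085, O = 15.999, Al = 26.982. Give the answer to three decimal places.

CaO: 20.21/56.077 = 0.36040 mol → 0.36040 mol Ca, 0.36040 mol O.
Al2O3: 36.65/101.961 = 0.35945 mol → 0.71890 mol Al, 1.07835 mol O.
SiO2: 42.62/60.083 = 0.70935 mol → 0.70935 mol Si, 1.41870 mol O.
Total oxygen = 2.85745 mol. Normalization factor = 8/2.85745 = 2.79970.
Al per 8 O = 0.71890 × 2.79970 = 2.013.

2.013 Al apfu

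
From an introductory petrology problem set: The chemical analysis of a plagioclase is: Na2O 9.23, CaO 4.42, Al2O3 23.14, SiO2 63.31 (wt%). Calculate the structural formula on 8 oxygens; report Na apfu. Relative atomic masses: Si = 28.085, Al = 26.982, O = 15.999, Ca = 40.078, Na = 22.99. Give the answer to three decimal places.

Na2O: 9.23/61.979 = 0.14892 mol → 0.29784 mol Na, 0.14892 mol O.
CaO: 4.42/56.077 = 0.07882 mol → 0.07882 mol Ca, 0.07882 mol O.
Al2O3: 23.14/101.961 = 0.22695 mol → 0.45390 mol Al, 0.68085 mol O.
SiO2: 63.31/60.083 = 1.05371 mol → 1.05371 mol Si, 2.10742 mol O.
Total oxygen = 3.01601 mol. Normalization factor = 8/3.01601 = 2.65251.
Na per 8 O = 0.29784 × 2.65251 = 0.790.

0.790 Na apfu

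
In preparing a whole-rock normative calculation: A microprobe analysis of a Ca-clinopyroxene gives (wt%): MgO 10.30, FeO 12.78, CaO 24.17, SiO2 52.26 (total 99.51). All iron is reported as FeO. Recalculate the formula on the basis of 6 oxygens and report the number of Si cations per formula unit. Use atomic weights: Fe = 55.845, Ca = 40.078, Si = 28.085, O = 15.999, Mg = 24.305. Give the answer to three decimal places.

2.004 Si apfu

MgO (M=40.304): mol = 0.25556; Mg = 0.25556, O = 0.25556.
FeO (M=71.844): mol = 0.17789; Fe = 0.17789, O = 0.17789.
CaO (M=56.077): mol = 0.43101; Ca = 0.43101, O = 0.43101.
SiO2 (M=60.083): mol = 0.86980; Si = 0.86980, O = 1.73960.
ΣO = 2.60406; factor = 6/ΣO = 2.30409.
Si apfu = 0.86980 × 2.30409 = 2.004.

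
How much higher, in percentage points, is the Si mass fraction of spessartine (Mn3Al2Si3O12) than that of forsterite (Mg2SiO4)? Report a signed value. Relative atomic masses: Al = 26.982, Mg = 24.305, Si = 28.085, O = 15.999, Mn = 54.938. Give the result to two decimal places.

-2.94 percentage points

M(Mn3Al2Si3O12) = 495.021 g/mol, so wt% Si = 84.255/495.021 × 100 = 17.02%.
M(Mg2SiO4) = 140.691 g/mol, so wt% Si = 28.085/140.691 × 100 = 19.96%.
17.02 − 19.96 = -2.94 pp.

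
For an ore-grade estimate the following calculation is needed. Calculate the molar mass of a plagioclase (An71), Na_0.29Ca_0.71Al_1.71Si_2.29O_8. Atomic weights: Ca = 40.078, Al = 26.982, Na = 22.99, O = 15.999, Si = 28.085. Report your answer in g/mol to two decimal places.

273.57 g/mol

M = 0.29(22.99) + 0.71(40.078) + 1.71(26.982) + 2.29(28.085) + 8(15.999)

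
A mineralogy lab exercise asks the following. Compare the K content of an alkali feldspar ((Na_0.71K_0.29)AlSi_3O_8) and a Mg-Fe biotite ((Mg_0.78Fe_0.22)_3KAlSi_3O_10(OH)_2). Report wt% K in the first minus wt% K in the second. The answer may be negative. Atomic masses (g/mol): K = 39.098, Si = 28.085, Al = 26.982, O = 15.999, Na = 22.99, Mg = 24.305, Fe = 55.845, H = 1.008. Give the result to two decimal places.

-4.68 percentage points

First mineral: 11.338 g K in 266.890 g formula = 4.25 wt% K.
Second mineral: 39.098 g K in 438.070 g formula = 8.93 wt% K.
4.25% − 8.93% gives a difference of -4.68 percentage points.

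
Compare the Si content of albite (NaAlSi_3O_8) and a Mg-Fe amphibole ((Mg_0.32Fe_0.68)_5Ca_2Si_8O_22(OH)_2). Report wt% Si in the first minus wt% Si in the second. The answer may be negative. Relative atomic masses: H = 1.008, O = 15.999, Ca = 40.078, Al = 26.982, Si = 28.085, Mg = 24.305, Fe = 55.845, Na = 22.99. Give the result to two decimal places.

M(NaAlSi_3O_8) = 262.219 g/mol, so wt% Si = 84.255/262.219 × 100 = 32.13%.
M((Mg_0.32Fe_0.68)_5Ca_2Si_8O_22(OH)_2) = 919.589 g/mol, so wt% Si = 224.680/919.589 × 100 = 24.43%.
32.13 − 24.43 = 7.70 pp.

7.70 percentage points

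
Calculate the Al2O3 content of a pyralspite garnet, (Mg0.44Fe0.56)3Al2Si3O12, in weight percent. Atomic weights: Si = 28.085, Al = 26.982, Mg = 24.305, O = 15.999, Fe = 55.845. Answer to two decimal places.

22.35 wt%

M((Mg0.44Fe0.56)3Al2Si3O12) = 456.109 g/mol; M(Al2O3) = 101.961 g/mol.
Moles Al2O3 per formula unit = 2 Al ÷ 2 = 1.0000.
Al2O3 fraction = (1.0000 × 101.961) / 456.109 = 101.961/456.109 = 0.2235.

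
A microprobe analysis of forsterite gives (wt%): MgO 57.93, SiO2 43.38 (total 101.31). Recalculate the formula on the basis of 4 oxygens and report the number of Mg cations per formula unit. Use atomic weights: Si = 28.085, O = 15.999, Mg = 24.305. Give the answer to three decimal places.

MgO: 57.93/40.304 = 1.43733 mol → 1.43733 mol Mg, 1.43733 mol O.
SiO2: 43.38/60.083 = 0.72200 mol → 0.72200 mol Si, 1.44400 mol O.
Total oxygen = 2.88133 mol. Normalization factor = 4/2.88133 = 1.38825.
Mg per 4 O = 1.43733 × 1.38825 = 1.995.

1.995 Mg apfu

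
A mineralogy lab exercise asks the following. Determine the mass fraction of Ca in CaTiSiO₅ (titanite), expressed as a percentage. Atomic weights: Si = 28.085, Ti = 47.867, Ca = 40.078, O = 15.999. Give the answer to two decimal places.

Molar mass of CaTiSiO₅: 1*40.078 + 1*47.867 + 1*28.085 + 5*15.999 = 196.025 g/mol.
Mass of Ca per formula unit: 1 × 40.078 = 40.078 g.
Weight fraction Ca = 40.078 / 196.025 = 0.2045.

20.45 weight percent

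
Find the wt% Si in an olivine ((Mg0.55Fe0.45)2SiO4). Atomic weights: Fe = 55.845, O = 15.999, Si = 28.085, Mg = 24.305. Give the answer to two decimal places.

Formula mass = 1.10×24.305 + 0.90×55.845 + 1×28.085 + 4×15.999 = 169.077 g/mol, of which 28.085 g is Si.
So Si makes up 28.085/169.077 = 0.1661 of the mass, i.e. 16.61%.

16.61 mass %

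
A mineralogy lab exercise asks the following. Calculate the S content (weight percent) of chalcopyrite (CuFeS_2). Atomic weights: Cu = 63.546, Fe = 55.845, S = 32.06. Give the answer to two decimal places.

34.94 weight percent

Formula mass = 1*63.546 + 1*55.845 + 2*32.06 = 183.511 g/mol, of which 64.120 g is S.
So S makes up 64.120/183.511 = 0.3494 of the mass, i.e. 34.94%.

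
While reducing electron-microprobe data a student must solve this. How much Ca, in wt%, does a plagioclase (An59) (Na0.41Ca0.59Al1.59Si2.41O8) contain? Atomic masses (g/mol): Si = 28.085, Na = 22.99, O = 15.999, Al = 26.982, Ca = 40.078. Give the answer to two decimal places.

8.70 wt%

Formula mass = 0.41*22.99 + 0.59*40.078 + 1.59*26.982 + 2.41*28.085 + 8*15.999 = 271.650 g/mol, of which 23.646 g is Ca.
So Ca makes up 23.646/271.650 = 0.0870 of the mass, i.e. 8.70%.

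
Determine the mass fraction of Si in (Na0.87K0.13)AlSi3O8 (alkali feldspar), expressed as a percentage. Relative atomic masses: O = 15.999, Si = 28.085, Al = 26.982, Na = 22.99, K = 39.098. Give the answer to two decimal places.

Formula mass = 0.87*22.99 + 0.13*39.098 + 1*26.982 + 3*28.085 + 8*15.999 = 264.313 g/mol, of which 84.255 g is Si.
So Si makes up 84.255/264.313 = 0.3188 of the mass, i.e. 31.88%.

31.88 mass %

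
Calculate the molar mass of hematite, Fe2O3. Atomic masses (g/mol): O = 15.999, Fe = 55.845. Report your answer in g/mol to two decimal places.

159.69 g/mol

Fe: 2 × 55.845 = 111.6900
O: 3 × 15.999 = 47.9970
Summing the contributions gives the formula mass.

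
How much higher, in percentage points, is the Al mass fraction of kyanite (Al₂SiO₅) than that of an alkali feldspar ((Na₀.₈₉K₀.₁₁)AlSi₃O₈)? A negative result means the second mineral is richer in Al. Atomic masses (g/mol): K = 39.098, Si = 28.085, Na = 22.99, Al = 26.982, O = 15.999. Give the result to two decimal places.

23.08 percentage points

M(Al₂SiO₅) = 162.044 g/mol, so wt% Al = 53.964/162.044 × 100 = 33.30%.
M((Na₀.₈₉K₀.₁₁)AlSi₃O₈) = 263.991 g/mol, so wt% Al = 26.982/263.991 × 100 = 10.22%.
33.30 − 10.22 = 23.08 pp.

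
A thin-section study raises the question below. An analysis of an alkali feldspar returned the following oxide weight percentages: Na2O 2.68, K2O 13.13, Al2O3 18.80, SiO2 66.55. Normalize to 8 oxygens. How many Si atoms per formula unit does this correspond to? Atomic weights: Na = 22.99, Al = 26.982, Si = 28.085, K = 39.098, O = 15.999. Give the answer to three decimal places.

2.68 wt% Na2O ÷ 61.979 g/mol = 0.04324 mol, giving 0.08648 Na and 0.04324 O.
13.13 wt% K2O ÷ 94.195 g/mol = 0.13939 mol, giving 0.27878 K and 0.13939 O.
18.80 wt% Al2O3 ÷ 101.961 g/mol = 0.18438 mol, giving 0.36876 Al and 0.55314 O.
66.55 wt% SiO2 ÷ 60.083 g/mol = 1.10763 mol, giving 1.10763 Si and 2.21526 O.
Oxygen sums to 2.95103; scaling by 8/2.95103 = 2.71092 puts the formula on 8 O.
Si: 1.10763 × 2.71092 = 3.003 atoms per formula unit.

3.003 Si apfu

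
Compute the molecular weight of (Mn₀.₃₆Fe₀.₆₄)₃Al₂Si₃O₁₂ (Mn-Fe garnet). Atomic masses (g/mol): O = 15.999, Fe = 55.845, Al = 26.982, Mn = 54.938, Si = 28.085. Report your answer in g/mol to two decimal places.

Mn: 1.08 × 54.938 = 59.3330
Fe: 1.92 × 55.845 = 107.2224
Al: 2 × 26.982 = 53.9640
Si: 3 × 28.085 = 84.2550
O: 12 × 15.999 = 191.9880
Summing the contributions gives the formula mass.

496.76 g/mol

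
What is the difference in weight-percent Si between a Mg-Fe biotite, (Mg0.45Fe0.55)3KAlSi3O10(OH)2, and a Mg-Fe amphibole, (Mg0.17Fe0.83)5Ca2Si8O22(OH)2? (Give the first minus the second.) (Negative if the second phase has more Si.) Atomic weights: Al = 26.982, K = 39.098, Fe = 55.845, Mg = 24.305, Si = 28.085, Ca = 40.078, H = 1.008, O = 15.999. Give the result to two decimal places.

-5.87 percentage points

Si in (Mg0.45Fe0.55)3KAlSi3O10(OH)2: molar mass 469.295 g/mol; 3×28.085 = 84.255 g → 17.95 wt%.
Si in (Mg0.17Fe0.83)5Ca2Si8O22(OH)2: molar mass 943.244 g/mol; 8×28.085 = 224.680 g → 23.82 wt%.
Difference = 17.95 − 23.82 = -5.87 percentage points.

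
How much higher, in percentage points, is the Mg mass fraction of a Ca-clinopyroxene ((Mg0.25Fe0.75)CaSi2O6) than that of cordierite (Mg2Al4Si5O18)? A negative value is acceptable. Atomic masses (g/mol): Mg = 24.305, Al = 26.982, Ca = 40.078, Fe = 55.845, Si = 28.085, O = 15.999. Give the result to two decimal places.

-5.78 percentage points

M((Mg0.25Fe0.75)CaSi2O6) = 240.202 g/mol, so wt% Mg = 6.076/240.202 × 100 = 2.53%.
M(Mg2Al4Si5O18) = 584.945 g/mol, so wt% Mg = 48.610/584.945 × 100 = 8.31%.
2.53 − 8.31 = -5.78 pp.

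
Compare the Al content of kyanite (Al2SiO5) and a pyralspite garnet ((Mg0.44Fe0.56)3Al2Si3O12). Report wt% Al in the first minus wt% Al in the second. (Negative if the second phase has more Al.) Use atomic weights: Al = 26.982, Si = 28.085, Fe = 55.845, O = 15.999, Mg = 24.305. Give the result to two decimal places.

21.47 percentage points

Al in Al2SiO5: molar mass 162.044 g/mol; 2×26.982 = 53.964 g → 33.30 wt%.
Al in (Mg0.44Fe0.56)3Al2Si3O12: molar mass 456.109 g/mol; 2×26.982 = 53.964 g → 11.83 wt%.
Difference = 33.30 − 11.83 = 21.47 percentage points.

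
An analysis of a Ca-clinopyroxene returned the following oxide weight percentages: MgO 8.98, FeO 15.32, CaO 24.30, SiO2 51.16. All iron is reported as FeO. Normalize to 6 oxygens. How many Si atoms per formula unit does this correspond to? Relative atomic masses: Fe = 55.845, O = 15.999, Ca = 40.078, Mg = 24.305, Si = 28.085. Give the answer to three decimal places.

1.986 Si apfu

MgO: 8.98/40.304 = 0.22281 mol → 0.22281 mol Mg, 0.22281 mol O.
FeO: 15.32/71.844 = 0.21324 mol → 0.21324 mol Fe, 0.21324 mol O.
CaO: 24.30/56.077 = 0.43333 mol → 0.43333 mol Ca, 0.43333 mol O.
SiO2: 51.16/60.083 = 0.85149 mol → 0.85149 mol Si, 1.70298 mol O.
Total oxygen = 2.57236 mol. Normalization factor = 6/2.57236 = 2.33249.
Si per 6 O = 0.85149 × 2.33249 = 1.986.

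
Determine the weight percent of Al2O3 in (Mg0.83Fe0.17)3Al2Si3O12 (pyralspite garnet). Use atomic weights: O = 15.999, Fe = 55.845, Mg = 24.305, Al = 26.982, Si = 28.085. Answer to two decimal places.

Molar mass of (Mg0.83Fe0.17)3Al2Si3O12 = 2.49*24.305 + 0.51*55.845 + 2*26.982 + 3*28.085 + 12*15.999 = 419.207 g/mol.
Each formula unit contains 2 Al, equivalent to 2/2 = 1.0000 mol Al2O3.
M(Al2O3) = 2×26.982 + 3×15.999 = 101.961 g/mol.
Mass of Al2O3 per formula unit = 1.0000 × 101.961 = 101.961 g.
Al2O3 wt% = 101.961 / 419.207 × 100 = 24.32%.

24.32 wt%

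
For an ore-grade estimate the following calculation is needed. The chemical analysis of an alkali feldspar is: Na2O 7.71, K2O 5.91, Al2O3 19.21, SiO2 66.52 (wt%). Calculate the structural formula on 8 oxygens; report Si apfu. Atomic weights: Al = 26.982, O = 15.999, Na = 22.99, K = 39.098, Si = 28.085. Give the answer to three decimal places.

7.71 wt% Na2O ÷ 61.979 g/mol = 0.12440 mol, giving 0.24880 Na and 0.12440 O.
5.91 wt% K2O ÷ 94.195 g/mol = 0.06274 mol, giving 0.12548 K and 0.06274 O.
19.21 wt% Al2O3 ÷ 101.961 g/mol = 0.18841 mol, giving 0.37682 Al and 0.56523 O.
66.52 wt% SiO2 ÷ 60.083 g/mol = 1.10714 mol, giving 1.10714 Si and 2.21428 O.
Oxygen sums to 2.96665; scaling by 8/2.96665 = 2.69664 puts the formula on 8 O.
Si: 1.10714 × 2.69664 = 2.986 atoms per formula unit.

2.986 Si apfu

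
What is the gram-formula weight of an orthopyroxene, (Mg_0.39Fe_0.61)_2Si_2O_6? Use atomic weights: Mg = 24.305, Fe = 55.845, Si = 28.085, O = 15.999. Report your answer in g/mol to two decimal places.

The formula mass is the sum 0.78(24.305) + 1.22(55.845) + 2(28.085) + 6(15.999).

239.25 g/mol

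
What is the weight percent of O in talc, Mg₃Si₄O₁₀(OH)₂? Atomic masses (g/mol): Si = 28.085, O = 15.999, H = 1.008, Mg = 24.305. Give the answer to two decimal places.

M(Mg₃Si₄O₁₀(OH)₂) = 379.259 g/mol.
O contributes 12 × 15.999 = 191.988 g per mole.
191.988/379.259 = 0.5062 → 50.62%.

50.62 wt%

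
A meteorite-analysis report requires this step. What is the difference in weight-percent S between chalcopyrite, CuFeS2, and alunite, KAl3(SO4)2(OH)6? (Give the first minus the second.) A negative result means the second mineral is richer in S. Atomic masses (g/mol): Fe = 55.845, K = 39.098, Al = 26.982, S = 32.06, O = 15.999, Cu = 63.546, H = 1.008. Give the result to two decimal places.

19.46 percentage points

S in CuFeS2: molar mass 183.511 g/mol; 2×32.06 = 64.120 g → 34.94 wt%.
S in KAl3(SO4)2(OH)6: molar mass 414.198 g/mol; 2×32.06 = 64.120 g → 15.48 wt%.
Difference = 34.94 − 15.48 = 19.46 percentage points.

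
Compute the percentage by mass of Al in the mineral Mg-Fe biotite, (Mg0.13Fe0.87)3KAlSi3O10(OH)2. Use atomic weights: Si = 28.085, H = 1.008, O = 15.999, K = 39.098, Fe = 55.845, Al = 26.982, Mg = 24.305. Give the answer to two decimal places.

Molar mass of (Mg0.13Fe0.87)3KAlSi3O10(OH)2: 0.39·24.305 + 2.61·55.845 + 1·39.098 + 1·26.982 + 3·28.085 + 12·15.999 + 2·1.008 = 499.573 g/mol.
Mass of Al per formula unit: 1 × 26.982 = 26.982 g.
Weight fraction Al = 26.982 / 499.573 = 0.0540.

5.40 wt%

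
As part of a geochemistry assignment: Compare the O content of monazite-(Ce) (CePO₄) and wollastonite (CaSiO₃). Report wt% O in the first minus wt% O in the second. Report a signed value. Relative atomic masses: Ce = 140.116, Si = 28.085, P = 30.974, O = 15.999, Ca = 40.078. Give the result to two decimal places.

-14.10 percentage points

First mineral: 63.996 g O in 235.086 g formula = 27.22 wt% O.
Second mineral: 47.997 g O in 116.160 g formula = 41.32 wt% O.
27.22% − 41.32% gives a difference of -14.10 percentage points.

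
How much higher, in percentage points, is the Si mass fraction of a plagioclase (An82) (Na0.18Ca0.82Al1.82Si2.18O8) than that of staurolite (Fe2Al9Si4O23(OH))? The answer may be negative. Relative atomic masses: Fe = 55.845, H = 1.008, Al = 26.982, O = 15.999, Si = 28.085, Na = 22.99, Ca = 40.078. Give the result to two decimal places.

Si in Na0.18Ca0.82Al1.82Si2.18O8: molar mass 275.327 g/mol; 2.18×28.085 = 61.225 g → 22.24 wt%.
Si in Fe2Al9Si4O23(OH): molar mass 851.852 g/mol; 4×28.085 = 112.340 g → 13.19 wt%.
Difference = 22.24 − 13.19 = 9.05 percentage points.

9.05 percentage points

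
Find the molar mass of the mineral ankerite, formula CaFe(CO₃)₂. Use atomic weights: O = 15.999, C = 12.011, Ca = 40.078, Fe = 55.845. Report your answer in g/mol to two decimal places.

The formula mass is the sum 1×40.078 + 1×55.845 + 2×12.011 + 6×15.999.

215.94 g/mol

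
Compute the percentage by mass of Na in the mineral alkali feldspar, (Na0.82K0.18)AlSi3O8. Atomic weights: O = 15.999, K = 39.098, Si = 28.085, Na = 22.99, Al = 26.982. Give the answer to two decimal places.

Formula mass = 0.82×22.99 + 0.18×39.098 + 1×26.982 + 3×28.085 + 8×15.999 = 265.118 g/mol, of which 18.852 g is Na.
So Na makes up 18.852/265.118 = 0.0711 of the mass, i.e. 7.11%.

7.11 mass %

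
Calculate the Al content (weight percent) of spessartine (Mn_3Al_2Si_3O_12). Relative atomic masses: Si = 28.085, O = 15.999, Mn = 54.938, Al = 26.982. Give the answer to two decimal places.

Formula mass = 3×54.938 + 2×26.982 + 3×28.085 + 12×15.999 = 495.021 g/mol, of which 53.964 g is Al.
So Al makes up 53.964/495.021 = 0.1090 of the mass, i.e. 10.90%.

10.90 weight percent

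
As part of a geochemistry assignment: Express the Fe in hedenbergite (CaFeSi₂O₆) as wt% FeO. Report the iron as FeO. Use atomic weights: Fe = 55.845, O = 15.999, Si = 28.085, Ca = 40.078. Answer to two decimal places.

28.96 wt%

M(CaFeSi₂O₆) = 248.087 g/mol; M(FeO) = 71.844 g/mol.
Moles FeO per formula unit = 1 Fe ÷ 1 = 1.0000.
FeO fraction = (1.0000 × 71.844) / 248.087 = 71.844/248.087 = 0.2896.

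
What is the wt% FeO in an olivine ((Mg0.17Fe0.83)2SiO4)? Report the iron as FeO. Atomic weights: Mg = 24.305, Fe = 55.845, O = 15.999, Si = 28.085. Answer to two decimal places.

61.78 wt%

Formula mass = 193.047 g/mol.
1.66 Fe → 1.6600 mol FeO per formula unit; M(FeO) = 71.844, so FeO mass = 119.261 g.
119.261/193.047 × 100 = 61.78 wt%.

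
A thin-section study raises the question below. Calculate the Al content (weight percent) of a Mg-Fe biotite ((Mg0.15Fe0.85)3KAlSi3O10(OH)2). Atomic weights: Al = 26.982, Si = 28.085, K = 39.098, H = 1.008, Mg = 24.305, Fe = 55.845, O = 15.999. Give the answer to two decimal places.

5.42 weight percent

Molar mass of (Mg0.15Fe0.85)3KAlSi3O10(OH)2: 0.45·24.305 + 2.55·55.845 + 1·39.098 + 1·26.982 + 3·28.085 + 12·15.999 + 2·1.008 = 497.681 g/mol.
Mass of Al per formula unit: 1 × 26.982 = 26.982 g.
Weight fraction Al = 26.982 / 497.681 = 0.0542.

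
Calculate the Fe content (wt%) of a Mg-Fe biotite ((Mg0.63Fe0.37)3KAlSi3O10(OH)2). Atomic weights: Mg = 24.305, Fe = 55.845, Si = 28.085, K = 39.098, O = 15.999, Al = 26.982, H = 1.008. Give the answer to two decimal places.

13.71 wt%

Molar mass of (Mg0.63Fe0.37)3KAlSi3O10(OH)2: 1.89*24.305 + 1.11*55.845 + 1*39.098 + 1*26.982 + 3*28.085 + 12*15.999 + 2*1.008 = 452.263 g/mol.
Mass of Fe per formula unit: 1.11 × 55.845 = 61.988 g.
Weight fraction Fe = 61.988 / 452.263 = 0.1371.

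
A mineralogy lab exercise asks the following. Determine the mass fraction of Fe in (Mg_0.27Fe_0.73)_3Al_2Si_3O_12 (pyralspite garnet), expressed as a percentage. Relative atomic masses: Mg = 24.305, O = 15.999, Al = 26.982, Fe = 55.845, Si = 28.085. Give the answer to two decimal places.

25.90 mass %

Molar mass of (Mg_0.27Fe_0.73)_3Al_2Si_3O_12: 0.81*24.305 + 2.19*55.845 + 2*26.982 + 3*28.085 + 12*15.999 = 472.195 g/mol.
Mass of Fe per formula unit: 2.19 × 55.845 = 122.301 g.
Weight fraction Fe = 122.301 / 472.195 = 0.2590.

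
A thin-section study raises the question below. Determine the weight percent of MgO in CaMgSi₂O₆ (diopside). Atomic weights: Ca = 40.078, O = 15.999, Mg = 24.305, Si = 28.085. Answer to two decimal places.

Formula mass = 216.547 g/mol.
1 Mg → 1.0000 mol MgO per formula unit; M(MgO) = 40.304, so MgO mass = 40.304 g.
40.304/216.547 × 100 = 18.61 wt%.

18.61 wt%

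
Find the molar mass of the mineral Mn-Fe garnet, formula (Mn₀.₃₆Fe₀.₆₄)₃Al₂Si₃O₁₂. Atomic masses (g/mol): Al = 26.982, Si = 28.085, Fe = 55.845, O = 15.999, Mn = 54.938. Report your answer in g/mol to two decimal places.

M = 1.08×54.938 + 1.92×55.845 + 2×26.982 + 3×28.085 + 12×15.999

496.76 g/mol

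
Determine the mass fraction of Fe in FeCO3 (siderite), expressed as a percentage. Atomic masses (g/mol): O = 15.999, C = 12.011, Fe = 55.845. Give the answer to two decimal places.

Formula mass = 1×55.845 + 1×12.011 + 3×15.999 = 115.853 g/mol, of which 55.845 g is Fe.
So Fe makes up 55.845/115.853 = 0.4820 of the mass, i.e. 48.20%.

48.20 mass %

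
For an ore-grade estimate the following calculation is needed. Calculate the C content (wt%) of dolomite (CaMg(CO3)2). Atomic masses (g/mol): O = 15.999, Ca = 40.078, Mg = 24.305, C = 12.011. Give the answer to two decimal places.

13.03 wt%

Formula mass = 1·40.078 + 1·24.305 + 2·12.011 + 6·15.999 = 184.399 g/mol, of which 24.022 g is C.
So C makes up 24.022/184.399 = 0.1303 of the mass, i.e. 13.03%.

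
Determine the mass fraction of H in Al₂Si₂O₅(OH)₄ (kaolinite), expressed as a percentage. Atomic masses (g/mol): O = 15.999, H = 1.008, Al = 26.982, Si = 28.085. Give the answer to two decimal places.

Formula mass = 2·26.982 + 2·28.085 + 9·15.999 + 4·1.008 = 258.157 g/mol, of which 4.032 g is H.
So H makes up 4.032/258.157 = 0.0156 of the mass, i.e. 1.56%.

1.56 wt%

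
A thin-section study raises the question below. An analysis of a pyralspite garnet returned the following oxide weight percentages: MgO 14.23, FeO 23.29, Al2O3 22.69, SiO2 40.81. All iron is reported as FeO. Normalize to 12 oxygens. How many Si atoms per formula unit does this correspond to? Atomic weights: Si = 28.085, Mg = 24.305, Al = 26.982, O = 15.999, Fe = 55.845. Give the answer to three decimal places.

3.015 Si apfu

MgO: 14.23/40.304 = 0.35307 mol → 0.35307 mol Mg, 0.35307 mol O.
FeO: 23.29/71.844 = 0.32417 mol → 0.32417 mol Fe, 0.32417 mol O.
Al2O3: 22.69/101.961 = 0.22254 mol → 0.44508 mol Al, 0.66762 mol O.
SiO2: 40.81/60.083 = 0.67923 mol → 0.67923 mol Si, 1.35846 mol O.
Total oxygen = 2.70332 mol. Normalization factor = 12/2.70332 = 4.43899.
Si per 12 O = 0.67923 × 4.43899 = 3.015.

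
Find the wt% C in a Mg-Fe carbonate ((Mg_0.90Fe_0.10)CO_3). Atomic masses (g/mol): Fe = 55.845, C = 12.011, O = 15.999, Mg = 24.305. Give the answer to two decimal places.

13.73 mass %

M((Mg_0.90Fe_0.10)CO_3) = 87.467 g/mol.
C contributes 1 × 12.011 = 12.011 g per mole.
12.011/87.467 = 0.1373 → 13.73%.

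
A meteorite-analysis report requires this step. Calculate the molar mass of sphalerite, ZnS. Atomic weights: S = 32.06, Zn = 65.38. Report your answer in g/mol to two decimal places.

Zn: 1 × 65.38 = 65.3800
S: 1 × 32.06 = 32.0600
Summing the contributions gives the formula mass.

97.44 g/mol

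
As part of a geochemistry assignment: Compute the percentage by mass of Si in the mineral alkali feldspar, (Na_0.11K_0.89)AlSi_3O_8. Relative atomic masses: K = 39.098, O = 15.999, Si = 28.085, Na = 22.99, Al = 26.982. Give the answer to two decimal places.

M((Na_0.11K_0.89)AlSi_3O_8) = 276.555 g/mol.
Si contributes 3 × 28.085 = 84.255 g per mole.
84.255/276.555 = 0.3047 → 30.47%.

30.47 wt%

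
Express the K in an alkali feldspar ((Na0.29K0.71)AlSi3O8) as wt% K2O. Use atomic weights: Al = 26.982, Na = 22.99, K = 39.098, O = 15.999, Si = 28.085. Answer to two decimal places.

Formula mass = 273.656 g/mol.
0.71 K → 0.3550 mol K2O per formula unit; M(K2O) = 94.195, so K2O mass = 33.439 g.
33.439/273.656 × 100 = 12.22 wt%.

12.22 wt%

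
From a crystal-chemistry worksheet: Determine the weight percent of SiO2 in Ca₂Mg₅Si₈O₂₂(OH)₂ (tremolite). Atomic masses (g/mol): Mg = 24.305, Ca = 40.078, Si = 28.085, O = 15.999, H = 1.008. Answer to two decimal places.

59.17 wt%

Molar mass of Ca₂Mg₅Si₈O₂₂(OH)₂ = 2·40.078 + 5·24.305 + 8·28.085 + 24·15.999 + 2·1.008 = 812.353 g/mol.
Each formula unit contains 8 Si, equivalent to 8/1 = 8.0000 mol SiO2.
M(SiO2) = 1×28.085 + 2×15.999 = 60.083 g/mol.
Mass of SiO2 per formula unit = 8.0000 × 60.083 = 480.664 g.
SiO2 wt% = 480.664 / 812.353 × 100 = 59.17%.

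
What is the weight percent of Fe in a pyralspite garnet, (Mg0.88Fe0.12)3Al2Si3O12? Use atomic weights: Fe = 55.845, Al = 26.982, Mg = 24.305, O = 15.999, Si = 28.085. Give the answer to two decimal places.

4.85 weight percent

M((Mg0.88Fe0.12)3Al2Si3O12) = 414.476 g/mol.
Fe contributes 0.36 × 55.845 = 20.104 g per mole.
20.104/414.476 = 0.0485 → 4.85%.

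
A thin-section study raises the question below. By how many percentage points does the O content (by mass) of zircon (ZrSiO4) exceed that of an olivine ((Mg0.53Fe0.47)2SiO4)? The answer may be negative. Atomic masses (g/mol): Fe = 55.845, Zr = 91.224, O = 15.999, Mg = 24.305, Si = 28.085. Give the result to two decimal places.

-2.66 percentage points

M(ZrSiO4) = 183.305 g/mol, so wt% O = 63.996/183.305 × 100 = 34.91%.
M((Mg0.53Fe0.47)2SiO4) = 170.339 g/mol, so wt% O = 63.996/170.339 × 100 = 37.57%.
34.91 − 37.57 = -2.66 pp.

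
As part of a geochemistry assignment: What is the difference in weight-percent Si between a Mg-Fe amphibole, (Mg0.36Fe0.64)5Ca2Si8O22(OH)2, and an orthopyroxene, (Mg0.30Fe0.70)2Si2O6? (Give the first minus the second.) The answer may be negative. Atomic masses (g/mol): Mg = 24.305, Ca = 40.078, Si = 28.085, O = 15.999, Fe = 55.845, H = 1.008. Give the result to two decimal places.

First mineral: 224.680 g Si in 913.281 g formula = 24.60 wt% Si.
Second mineral: 56.170 g Si in 244.930 g formula = 22.93 wt% Si.
24.60% − 22.93% gives a difference of 1.67 percentage points.

1.67 percentage points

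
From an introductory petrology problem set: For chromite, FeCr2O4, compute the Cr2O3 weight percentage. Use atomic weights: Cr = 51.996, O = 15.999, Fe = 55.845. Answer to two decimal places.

67.90 wt%

M(FeCr2O4) = 223.833 g/mol; M(Cr2O3) = 151.989 g/mol.
Moles Cr2O3 per formula unit = 2 Cr ÷ 2 = 1.0000.
Cr2O3 fraction = (1.0000 × 151.989) / 223.833 = 151.989/223.833 = 0.6790.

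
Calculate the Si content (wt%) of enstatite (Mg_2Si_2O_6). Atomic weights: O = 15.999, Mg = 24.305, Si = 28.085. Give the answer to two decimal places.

M(Mg_2Si_2O_6) = 200.774 g/mol.
Si contributes 2 × 28.085 = 56.170 g per mole.
56.170/200.774 = 0.2798 → 27.98%.

27.98 wt%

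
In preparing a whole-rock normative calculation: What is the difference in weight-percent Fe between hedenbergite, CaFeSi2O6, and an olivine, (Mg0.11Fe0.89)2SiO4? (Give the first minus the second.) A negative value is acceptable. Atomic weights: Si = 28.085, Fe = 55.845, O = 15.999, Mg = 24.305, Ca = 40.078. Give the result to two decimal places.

Fe in CaFeSi2O6: molar mass 248.087 g/mol; 1×55.845 = 55.845 g → 22.51 wt%.
Fe in (Mg0.11Fe0.89)2SiO4: molar mass 196.832 g/mol; 1.78×55.845 = 99.404 g → 50.50 wt%.
Difference = 22.51 − 50.50 = -27.99 percentage points.

-27.99 percentage points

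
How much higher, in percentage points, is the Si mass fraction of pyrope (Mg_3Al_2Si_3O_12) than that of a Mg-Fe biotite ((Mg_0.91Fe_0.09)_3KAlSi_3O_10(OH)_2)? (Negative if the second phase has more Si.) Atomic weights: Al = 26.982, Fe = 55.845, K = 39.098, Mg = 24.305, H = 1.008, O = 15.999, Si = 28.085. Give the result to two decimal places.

1.11 percentage points

First mineral: 84.255 g Si in 403.122 g formula = 20.90 wt% Si.
Second mineral: 84.255 g Si in 425.770 g formula = 19.79 wt% Si.
20.90% − 19.79% gives a difference of 1.11 percentage points.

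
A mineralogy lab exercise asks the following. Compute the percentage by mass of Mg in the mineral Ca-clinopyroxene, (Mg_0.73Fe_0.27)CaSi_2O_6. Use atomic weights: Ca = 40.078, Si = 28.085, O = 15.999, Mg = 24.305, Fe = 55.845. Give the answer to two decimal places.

Molar mass of (Mg_0.73Fe_0.27)CaSi_2O_6: 0.73·24.305 + 0.27·55.845 + 1·40.078 + 2·28.085 + 6·15.999 = 225.063 g/mol.
Mass of Mg per formula unit: 0.73 × 24.305 = 17.743 g.
Weight fraction Mg = 17.743 / 225.063 = 0.0788.

7.88 weight percent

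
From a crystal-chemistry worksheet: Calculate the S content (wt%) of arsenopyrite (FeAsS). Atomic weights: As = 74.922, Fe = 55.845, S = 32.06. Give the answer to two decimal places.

Molar mass of FeAsS: 1·55.845 + 1·74.922 + 1·32.06 = 162.827 g/mol.
Mass of S per formula unit: 1 × 32.06 = 32.060 g.
Weight fraction S = 32.060 / 162.827 = 0.1969.

19.69 wt%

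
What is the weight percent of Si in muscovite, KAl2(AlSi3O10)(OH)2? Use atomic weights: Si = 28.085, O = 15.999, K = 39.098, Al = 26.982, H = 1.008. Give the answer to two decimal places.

Formula mass = 1×39.098 + 3×26.982 + 3×28.085 + 12×15.999 + 2×1.008 = 398.303 g/mol, of which 84.255 g is Si.
So Si makes up 84.255/398.303 = 0.2115 of the mass, i.e. 21.15%.

21.15 mass %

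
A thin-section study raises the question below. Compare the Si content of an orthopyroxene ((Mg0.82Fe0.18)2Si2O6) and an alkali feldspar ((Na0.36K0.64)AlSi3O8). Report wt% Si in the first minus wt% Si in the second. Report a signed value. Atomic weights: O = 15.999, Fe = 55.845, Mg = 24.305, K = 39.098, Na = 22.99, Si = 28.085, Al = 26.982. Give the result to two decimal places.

-4.44 percentage points

Si in (Mg0.82Fe0.18)2Si2O6: molar mass 212.128 g/mol; 2×28.085 = 56.170 g → 26.48 wt%.
Si in (Na0.36K0.64)AlSi3O8: molar mass 272.528 g/mol; 3×28.085 = 84.255 g → 30.92 wt%.
Difference = 26.48 − 30.92 = -4.44 percentage points.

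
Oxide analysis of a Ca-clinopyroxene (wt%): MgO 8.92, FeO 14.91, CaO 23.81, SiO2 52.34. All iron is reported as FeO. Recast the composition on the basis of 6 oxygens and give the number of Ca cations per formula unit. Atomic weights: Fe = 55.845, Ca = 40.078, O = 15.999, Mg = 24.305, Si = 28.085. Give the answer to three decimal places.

0.981 Ca apfu

MgO (M=40.304): mol = 0.22132; Mg = 0.22132, O = 0.22132.
FeO (M=71.844): mol = 0.20753; Fe = 0.20753, O = 0.20753.
CaO (M=56.077): mol = 0.42459; Ca = 0.42459, O = 0.42459.
SiO2 (M=60.083): mol = 0.87113; Si = 0.87113, O = 1.74226.
ΣO = 2.59570; factor = 6/ΣO = 2.31152.
Ca apfu = 0.42459 × 2.31152 = 0.981.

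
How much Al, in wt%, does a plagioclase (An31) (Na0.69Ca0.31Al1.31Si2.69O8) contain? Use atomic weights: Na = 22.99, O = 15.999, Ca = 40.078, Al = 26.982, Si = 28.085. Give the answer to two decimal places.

13.23 wt%

Formula mass = 0.69·22.99 + 0.31·40.078 + 1.31·26.982 + 2.69·28.085 + 8·15.999 = 267.174 g/mol, of which 35.346 g is Al.
So Al makes up 35.346/267.174 = 0.1323 of the mass, i.e. 13.23%.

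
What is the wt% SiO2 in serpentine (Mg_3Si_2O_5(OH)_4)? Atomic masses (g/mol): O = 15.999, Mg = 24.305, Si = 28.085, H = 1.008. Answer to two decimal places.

43.36 wt%

Molar mass of Mg_3Si_2O_5(OH)_4 = 3·24.305 + 2·28.085 + 9·15.999 + 4·1.008 = 277.108 g/mol.
Each formula unit contains 2 Si, equivalent to 2/1 = 2.0000 mol SiO2.
M(SiO2) = 1×28.085 + 2×15.999 = 60.083 g/mol.
Mass of SiO2 per formula unit = 2.0000 × 60.083 = 120.166 g.
SiO2 wt% = 120.166 / 277.108 × 100 = 43.36%.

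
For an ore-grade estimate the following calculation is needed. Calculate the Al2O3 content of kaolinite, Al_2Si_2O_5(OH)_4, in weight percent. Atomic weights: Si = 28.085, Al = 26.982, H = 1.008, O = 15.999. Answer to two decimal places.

Molar mass of Al_2Si_2O_5(OH)_4 = 2×26.982 + 2×28.085 + 9×15.999 + 4×1.008 = 258.157 g/mol.
Each formula unit contains 2 Al, equivalent to 2/2 = 1.0000 mol Al2O3.
M(Al2O3) = 2×26.982 + 3×15.999 = 101.961 g/mol.
Mass of Al2O3 per formula unit = 1.0000 × 101.961 = 101.961 g.
Al2O3 wt% = 101.961 / 258.157 × 100 = 39.50%.

39.50 wt%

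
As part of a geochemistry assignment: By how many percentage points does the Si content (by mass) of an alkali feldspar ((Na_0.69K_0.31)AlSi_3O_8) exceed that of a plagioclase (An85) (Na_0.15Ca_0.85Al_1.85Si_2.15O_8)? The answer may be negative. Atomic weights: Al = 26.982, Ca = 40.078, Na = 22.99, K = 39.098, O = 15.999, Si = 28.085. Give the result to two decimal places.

M((Na_0.69K_0.31)AlSi_3O_8) = 267.212 g/mol, so wt% Si = 84.255/267.212 × 100 = 31.53%.
M(Na_0.15Ca_0.85Al_1.85Si_2.15O_8) = 275.806 g/mol, so wt% Si = 60.383/275.806 × 100 = 21.89%.
31.53 − 21.89 = 9.64 pp.

9.64 percentage points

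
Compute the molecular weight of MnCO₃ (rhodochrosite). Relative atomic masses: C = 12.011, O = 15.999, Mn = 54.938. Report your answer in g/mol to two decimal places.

Mn: 1 × 54.938 = 54.9380
C: 1 × 12.011 = 12.0110
O: 3 × 15.999 = 47.9970
Summing the contributions gives the formula mass.

114.95 g/mol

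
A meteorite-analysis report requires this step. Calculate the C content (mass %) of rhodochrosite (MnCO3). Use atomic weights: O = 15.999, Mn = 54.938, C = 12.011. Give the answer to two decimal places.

Formula mass = 1·54.938 + 1·12.011 + 3·15.999 = 114.946 g/mol, of which 12.011 g is C.
So C makes up 12.011/114.946 = 0.1045 of the mass, i.e. 10.45%.

10.45 mass %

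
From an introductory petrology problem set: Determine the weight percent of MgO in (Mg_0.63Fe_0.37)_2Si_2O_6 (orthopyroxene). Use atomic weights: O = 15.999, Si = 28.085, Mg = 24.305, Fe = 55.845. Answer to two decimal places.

M((Mg_0.63Fe_0.37)_2Si_2O_6) = 224.114 g/mol; M(MgO) = 40.304 g/mol.
Moles MgO per formula unit = 1.26 Mg ÷ 1 = 1.2600.
MgO fraction = (1.2600 × 40.304) / 224.114 = 50.783/224.114 = 0.2266.

22.66 wt%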